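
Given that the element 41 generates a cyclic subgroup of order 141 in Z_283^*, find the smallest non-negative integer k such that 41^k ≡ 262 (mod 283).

81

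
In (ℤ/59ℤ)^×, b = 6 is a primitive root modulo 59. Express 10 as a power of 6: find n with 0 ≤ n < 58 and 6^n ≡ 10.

Baby-step giant-step with m = ceil(sqrt(58)) = 8.
Baby table (6^j mod 59 for j=0..7):
  0:1  1:6  2:36  3:39  4:57  5:47  6:46  7:40
Giant step factor: 6^(-8) ≡ 15 (mod 59).
Scan 10·15^i mod 59 for i = 0, 1, …:
  i=0: 10   i=1: 32   i=2: 8   i=3: 2
  i=4: 30   i=5: 37   i=6: 24   i=7: 6
Match at i=7, j=1: n = 7·8 + 1 = 57.

57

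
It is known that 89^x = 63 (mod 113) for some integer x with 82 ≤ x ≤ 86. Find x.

Compute 89^82 mod 113 = 63, then multiply by 89 repeatedly:
  89^82=63
Found 63 at exponent 82.

82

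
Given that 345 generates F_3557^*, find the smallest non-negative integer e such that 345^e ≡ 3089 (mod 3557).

2721

Baby-step giant-step with m = ceil(sqrt(3556)) = 60.
Baby table (345^j mod 3557 for j=0..59):
  0:1  1:345  2:1644  3:1617  4:2973  5:1269  6:294  7:1834
  8:3141  9:2317  10:2597  11:3158  12:1068  13:2089  14:2191  15:1811
  16:2320  17:75  18:976  19:2362  20:337  21:2441  22:2693  23:708
  24:2384  25:813  26:3039  27:2697  28:2088  29:1846  30:167  31:703
  32:659  33:3264  34:2068  35:2060  36:2857  37:376  38:1668  39:2783
  40:3302  41:950  42:506  43:277  44:3083  45:92  46:3284  47:1854
  48:2927  49:3184  50:2924  51:2149  52:1549  53:855  54:3301  55:605
  56:2419  57:2217  58:110  59:2380
Giant step factor: 345^(-60) ≡ 2685 (mod 3557).
Scan 3089·2685^i mod 3557 for i = 0, 1, …:
  i=0: 3089   i=1: 2598   i=2: 353   i=3: 1643
  i=4: 775   i=5: 30   i=6: 2296   i=7: 479
  i=8: 2038   i=9: 1364     …   i=44: 3183
  i=45: 2441
Match at i=45, j=21: e = 45·60 + 21 = 2721.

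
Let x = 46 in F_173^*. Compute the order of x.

172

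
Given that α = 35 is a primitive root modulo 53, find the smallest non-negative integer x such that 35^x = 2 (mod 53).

29

Successive powers of 35 modulo 53:
  35^0=1  35^1=35  35^2=6  35^3=51  35^4=36  35^5=41
  35^6=4  35^7=34  35^8=24  35^9=45  35^10=38  35^11=5
  35^12=16  35^13=30  35^14=43  35^15=21  35^16=46  35^17=20
  35^18=11  35^19=14  35^20=13  35^21=31  35^22=25  35^23=27
  35^24=44  35^25=3  35^26=52  35^27=18  35^28=47  35^29=2
So 35^29 ≡ 2 (mod 53), giving x = 29.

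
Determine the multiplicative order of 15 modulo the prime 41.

The order of 15 must divide p − 1 = 40 = 2^3 · 5.
Divisors: 1, 2, 4, 5, 8, 10, 20, 40.
Check each in increasing order: 15^1 ≡ 15;  15^2 ≡ 20;  15^4 ≡ 31;  15^5 ≡ 14;  15^8 ≡ 18;  15^10 ≡ 32;  15^20 ≡ 40;  15^40 ≡ 1.
Smallest exponent giving 1 is 40.

40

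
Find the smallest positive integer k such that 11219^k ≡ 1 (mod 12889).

The order of 11219 must divide p − 1 = 12888 = 2^3 · 3^2 · 179.
Divisors: 1, 2, 3, 4, 6, 8, 9, 12, 18, 24, 36, 72, 179, 358, 537, 716, 1074, 1432, 1611, 2148, 3222, 4296, 6444, 12888.
Check each in increasing order: 11219^1 ≡ 11219;  11219^2 ≡ 4876;  11219^3 ≡ 2928;  11219^4 ≡ 8060;  11219^6 ≡ 1999;  11219^8 ≡ 3040;  11219^9 ≡ 1466;  11219^12 ≡ 411;  11219^18 ≡ 9582;  11219^24 ≡ 1364;  11219^36 ≡ 6377;  11219^72 ≡ 1334;  11219^179 ≡ 3547;  11219^358 ≡ 1545;  11219^537 ≡ 2290;  11219^716 ≡ 2560;  11219^1074 ≡ 11166;  11219^1432 ≡ 5988;  11219^1611 ≡ 11253;  11219^2148 ≡ 4259;  11219^3222 ≡ 8473;  11219^4296 ≡ 4258;  11219^6444 ≡ 12888;  11219^12888 ≡ 1.
Smallest exponent giving 1 is 12888.

12888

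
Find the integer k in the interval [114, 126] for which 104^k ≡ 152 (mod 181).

114

Compute 104^114 mod 181 = 152, then multiply by 104 repeatedly:
  104^114=152
Found 152 at exponent 114.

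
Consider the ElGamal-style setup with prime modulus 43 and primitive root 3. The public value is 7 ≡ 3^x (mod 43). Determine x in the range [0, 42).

35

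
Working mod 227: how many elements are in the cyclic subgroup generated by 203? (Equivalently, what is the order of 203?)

113

The order of 203 must divide p − 1 = 226 = 2 · 113.
Divisors: 1, 2, 113, 226.
Check each in increasing order: 203^1 ≡ 203;  203^2 ≡ 122;  203^113 ≡ 1.
Smallest exponent giving 1 is 113.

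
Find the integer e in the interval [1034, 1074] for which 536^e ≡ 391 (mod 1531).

1055

Compute 536^1034 mod 1531 = 736, then multiply by 536 repeatedly:
  536^1034=736  536^1035=1029  536^1036=384  536^1037=670  536^1038=866
  536^1039=283  536^1040=119  536^1041=1013  536^1042=994  536^1043=1527
  536^1044=918  536^1045=597  536^1046=13  536^1047=844  536^1048=739
  536^1049=1106  536^1050=319  536^1051=1043  536^1052=233  536^1053=877
  536^1054=55  536^1055=391
Found 391 at exponent 1055.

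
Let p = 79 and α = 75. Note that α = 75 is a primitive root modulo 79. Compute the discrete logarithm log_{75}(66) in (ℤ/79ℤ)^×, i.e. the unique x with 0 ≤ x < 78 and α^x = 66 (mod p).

Baby-step giant-step with m = ceil(sqrt(78)) = 9.
Baby table (75^j mod 79 for j=0..8):
  0:1  1:75  2:16  3:15  4:19  5:3  6:67  7:48
  8:45
Giant step factor: 75^(-9) ≡ 61 (mod 79).
Scan 66·61^i mod 79 for i = 0, 1, …:
  i=0: 66   i=1: 76   i=2: 54   i=3: 55
  i=4: 37   i=5: 45
Match at i=5, j=8: x = 5·9 + 8 = 53.

53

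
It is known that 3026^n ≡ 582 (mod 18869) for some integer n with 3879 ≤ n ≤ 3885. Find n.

3883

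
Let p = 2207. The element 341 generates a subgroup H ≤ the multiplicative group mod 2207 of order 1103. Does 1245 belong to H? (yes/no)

1245 ∈ ⟨341⟩ iff 1245^1103 ≡ 1 (mod 2207), since |⟨341⟩| = 1103.
1245^1103 mod 2207 = 1.
Since 1 = 1, 1245 lies in the subgroup.

yes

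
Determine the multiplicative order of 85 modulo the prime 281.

35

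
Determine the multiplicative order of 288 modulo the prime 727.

121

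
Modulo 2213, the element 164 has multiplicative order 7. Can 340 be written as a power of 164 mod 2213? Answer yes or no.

yes

⟨164⟩ has order 7; its elements mod 2213 are {1, 164, 340, 435, 524, 1120, 1842}.
340 is in this set.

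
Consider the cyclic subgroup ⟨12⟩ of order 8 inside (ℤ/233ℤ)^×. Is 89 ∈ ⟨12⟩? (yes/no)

89 ∈ ⟨12⟩ iff 89^8 ≡ 1 (mod 233), since |⟨12⟩| = 8.
89^8 mod 233 = 1.
Since 1 = 1, 89 lies in the subgroup.

yes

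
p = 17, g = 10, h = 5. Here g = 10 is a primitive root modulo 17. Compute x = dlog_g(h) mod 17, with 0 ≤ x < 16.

Successive powers of 10 modulo 17:
  10^0=1  10^1=10  10^2=15  10^3=14  10^4=4  10^5=6
  10^6=9  10^7=5
So 10^7 ≡ 5 (mod 17), giving x = 7.

7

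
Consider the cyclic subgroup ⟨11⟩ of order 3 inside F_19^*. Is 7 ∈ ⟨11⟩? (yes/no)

yes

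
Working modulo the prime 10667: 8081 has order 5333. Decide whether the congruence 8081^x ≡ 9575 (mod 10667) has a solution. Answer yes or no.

yes

9575 ∈ ⟨8081⟩ iff 9575^5333 ≡ 1 (mod 10667), since |⟨8081⟩| = 5333.
9575^5333 mod 10667 = 1.
Since 1 = 1, 9575 lies in the subgroup.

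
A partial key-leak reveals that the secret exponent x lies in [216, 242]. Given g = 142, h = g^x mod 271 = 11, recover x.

218

Compute 142^216 mod 271 = 244, then multiply by 142 repeatedly:
  142^216=244  142^217=231  142^218=11
Found 11 at exponent 218.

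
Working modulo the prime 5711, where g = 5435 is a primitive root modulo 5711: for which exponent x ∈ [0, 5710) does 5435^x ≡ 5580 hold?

Baby-step giant-step with m = ceil(sqrt(5710)) = 76.
Baby table (5435^j mod 5711 for j=0..75):
  0:1  1:5435  2:1933  3:3326  4:1495  5:4283  6:69  7:3800
  8:2024  9:1054  10:357  11:4266  12:4761  13:5205  14:2592  15:4194
  16:1789  17:3093  18:2982  19:5063  20:1807  21:3836  22:3510  23:2110
  24:162  25:976  26:4752  27:1978  28:2328  29:2815  30:5467  31:4523
  32:2361  33:5129  34:724  35:61  36:297  37:3693  38:3001  39:5530
  40:4268  41:4209  42:3360  43:3533  44:1473  45:4644  46:3231  47:4871
  48:3400  49:3915  50:4550  51:620  52:210  53:4861  54:449  55:1718
  56:5556  57:2803  58:3068  59:4171  60:2426  61:4322  62:727  63:4944
  64:385  65:2249  66:1775  67:1246  68:4475  69:4187  70:3721  71:984
  72:2544  73:309  74:381  75:3353
Giant step factor: 5435^(-76) ≡ 1509 (mod 5711).
Scan 5580·1509^i mod 5711 for i = 0, 1, …:
  i=0: 5580   i=1: 2206   i=2: 5052   i=3: 4994
  i=4: 3137   i=5: 5025   i=6: 4228   i=7: 865
  i=8: 3177   i=9: 2564     …   i=46: 4745
  i=47: 4322
Match at i=47, j=61: x = 47·76 + 61 = 3633.

3633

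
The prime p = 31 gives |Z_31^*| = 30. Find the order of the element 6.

The order of 6 must divide p − 1 = 30 = 2 · 3 · 5.
Divisors: 1, 2, 3, 5, 6, 10, 15, 30.
Check each in increasing order: 6^1 ≡ 6;  6^2 ≡ 5;  6^3 ≡ 30;  6^5 ≡ 26;  6^6 ≡ 1.
Smallest exponent giving 1 is 6.

6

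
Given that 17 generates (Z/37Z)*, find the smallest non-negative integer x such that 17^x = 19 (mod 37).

Successive powers of 17 modulo 37:
  17^0=1  17^1=17  17^2=30  17^3=29  17^4=12  17^5=19
So 17^5 ≡ 19 (mod 37), giving x = 5.

5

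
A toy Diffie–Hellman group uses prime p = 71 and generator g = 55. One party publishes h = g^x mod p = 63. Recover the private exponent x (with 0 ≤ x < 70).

27

Baby-step giant-step with m = ceil(sqrt(70)) = 9.
Baby table (55^j mod 71 for j=0..8):
  0:1  1:55  2:43  3:22  4:3  5:23  6:58  7:66
  8:9
Giant step factor: 55^(-9) ≡ 35 (mod 71).
Scan 63·35^i mod 71 for i = 0, 1, …:
  i=0: 63   i=1: 4   i=2: 69   i=3: 1
Match at i=3, j=0: x = 3·9 + 0 = 27.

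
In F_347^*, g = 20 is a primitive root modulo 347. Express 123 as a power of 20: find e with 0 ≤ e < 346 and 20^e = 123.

Baby-step giant-step with m = ceil(sqrt(346)) = 19.
Baby table (20^j mod 347 for j=0..18):
  0:1  1:20  2:53  3:19  4:33  5:313  6:14  7:280
  8:48  9:266  10:115  11:218  12:196  13:103  14:325  15:254
  16:222  17:276  18:315
Giant step factor: 20^(-19) ≡ 45 (mod 347).
Scan 123·45^i mod 347 for i = 0, 1, …:
  i=0: 123   i=1: 330   i=2: 276
Match at i=2, j=17: e = 2·19 + 17 = 55.

55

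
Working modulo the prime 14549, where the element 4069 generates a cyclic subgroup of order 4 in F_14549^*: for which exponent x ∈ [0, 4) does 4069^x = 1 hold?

Successive powers of 4069 modulo 14549:
  4069^0=1
So 4069^0 ≡ 1 (mod 14549), giving x = 0.

0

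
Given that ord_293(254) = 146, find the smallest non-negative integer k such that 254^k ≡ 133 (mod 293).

76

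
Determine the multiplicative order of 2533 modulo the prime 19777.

The order of 2533 must divide p − 1 = 19776 = 2^6 · 3 · 103.
Divisors: 1, 2, 3, 4, 6, 8, 12, 16, 24, 32, 48, 64, 96, 103, 192, 206, 309, 412, 618, 824, 1236, 1648, 2472, 3296, 4944, 6592, 9888, 19776.
Check each in increasing order: 2533^1 ≡ 2533;  2533^2 ≡ 8341;  2533^3 ≡ 5917;  2533^4 ≡ 16572;  2533^6 ≡ 5599;  2533^8 ≡ 7762;  2533^12 ≡ 2256;  2533^16 ≡ 7902;  2533^24 ≡ 6847;  2533^32 ≡ 5615;  2533^48 ≡ 9919;  2533^64 ≡ 3687;  2533^96 ≡ 15763;  2533^103 ≡ 114;  2533^192 ≡ 13718;  2533^206 ≡ 12996;  2533^309 ≡ 18046;  2533^412 ≡ 436;  2533^618 ≡ 10034;  2533^824 ≡ 12103;  2533^1236 ≡ 16226;  2533^1648 ≡ 14147;  2533^2472 ≡ 11652;  2533^3296 ≡ 14146;  2533^4944 ≡ 19776;  2533^6592 ≡ 5630;  2533^9888 ≡ 1.
Smallest exponent giving 1 is 9888.

9888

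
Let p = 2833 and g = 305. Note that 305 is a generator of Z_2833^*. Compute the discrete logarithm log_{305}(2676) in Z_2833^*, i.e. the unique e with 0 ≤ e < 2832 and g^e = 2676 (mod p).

Baby-step giant-step with m = ceil(sqrt(2832)) = 54.
Baby table (305^j mod 2833 for j=0..53):
  0:1  1:305  2:2369  3:130  4:2821  5:2006  6:2735  7:1273
  8:144  9:1425  10:1176  11:1722  12:1105  13:2731  14:53  15:2000
  16:905  17:1224  18:2197  19:1497  20:472  21:2310  22:1966  23:1867
  24:2  25:610  26:1905  27:260  28:2809  29:1179  30:2637  31:2546
  32:288  33:17  34:2352  35:611  36:2210  37:2629  38:106  39:1167
  40:1810  41:2448  42:1561  43:161  44:944  45:1787  46:1099  47:901
  48:4  49:1220  50:977  51:520  52:2785  53:2358
Giant step factor: 305^(-54) ≡ 1337 (mod 2833).
Scan 2676·1337^i mod 2833 for i = 0, 1, …:
  i=0: 2676   i=1: 2566   i=2: 2812   i=3: 253
  i=4: 1134   i=5: 503   i=6: 1090   i=7: 1168
  i=8: 633   i=9: 2087     …   i=39: 2440
  i=40: 1497
Match at i=40, j=19: e = 40·54 + 19 = 2179.

2179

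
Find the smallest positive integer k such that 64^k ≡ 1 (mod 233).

29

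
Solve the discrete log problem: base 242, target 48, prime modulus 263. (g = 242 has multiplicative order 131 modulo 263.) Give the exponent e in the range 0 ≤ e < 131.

119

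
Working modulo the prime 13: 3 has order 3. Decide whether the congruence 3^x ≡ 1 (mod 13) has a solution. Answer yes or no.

1 ∈ ⟨3⟩ iff 1^3 ≡ 1 (mod 13), since |⟨3⟩| = 3.
1^3 mod 13 = 1.
Since 1 = 1, 1 lies in the subgroup.

yes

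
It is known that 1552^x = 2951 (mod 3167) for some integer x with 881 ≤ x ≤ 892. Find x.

Compute 1552^881 mod 3167 = 2542, then multiply by 1552 repeatedly:
  1552^881=2542  1552^882=2269  1552^883=2951
Found 2951 at exponent 883.

883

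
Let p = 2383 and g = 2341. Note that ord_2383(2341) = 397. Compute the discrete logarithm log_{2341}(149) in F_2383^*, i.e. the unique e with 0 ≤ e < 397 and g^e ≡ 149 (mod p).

289

Baby-step giant-step with m = ceil(sqrt(397)) = 20.
Baby table (2341^j mod 2383 for j=0..19):
  0:1  1:2341  2:1764  3:2168  4:1881  5:2020  6:948  7:695
  8:1789  9:1118  10:704  11:1411  12:313  13:1152  14:1659  15:1812
  16:152  17:765  18:1232  19:682
Giant step factor: 2341^(-20) ≡ 1539 (mod 2383).
Scan 149·1539^i mod 2383 for i = 0, 1, …:
  i=0: 149   i=1: 543   i=2: 1627   i=3: 1803
  i=4: 1005   i=5: 128   i=6: 1586   i=7: 662
  i=8: 1277   i=9: 1711     …   i=13: 1145
  i=14: 1118
Match at i=14, j=9: e = 14·20 + 9 = 289.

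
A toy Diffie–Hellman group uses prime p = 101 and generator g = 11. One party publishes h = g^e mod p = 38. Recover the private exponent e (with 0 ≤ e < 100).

69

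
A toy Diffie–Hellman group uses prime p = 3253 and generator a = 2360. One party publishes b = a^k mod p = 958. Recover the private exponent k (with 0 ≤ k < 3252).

2676

Baby-step giant-step with m = ceil(sqrt(3252)) = 58.
Baby table (2360^j mod 3253 for j=0..57):
  0:1  1:2360  2:464  3:2032  4:598  5:2731  6:967  7:1767
  8:3027  9:132  10:2485  11:2694  12:1478  13:864  14:2662  15:777
  16:2281  17:2698  18:1159  19:2720  20:1031  21:3169  22:193  23:60
  24:1721  25:1816  26:1559  27:97  28:1210  29:2719  30:1924  31:2705
  32:1414  33:2715  34:2243  35:849  36:3045  37:323  38:1078  39:234
  40:2483  41:1227  42:550  43:53  44:1466  45:1821  46:347  47:2417
  48:1611  49:2456  50:2567  51:1034  52:490  53:1585  54:2903  55:262
  56:250  57:1207
Giant step factor: 2360^(-58) ≡ 1741 (mod 3253).
Scan 958·1741^i mod 3253 for i = 0, 1, …:
  i=0: 958   i=1: 2342   i=2: 1413   i=3: 765
  i=4: 1388   i=5: 2782   i=6: 2998   i=7: 1706
  i=8: 157   i=9: 85     …   i=45: 3180
  i=46: 3027
Match at i=46, j=8: k = 46·58 + 8 = 2676.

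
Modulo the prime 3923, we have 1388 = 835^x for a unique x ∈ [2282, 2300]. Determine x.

Compute 835^2282 mod 3923 = 205, then multiply by 835 repeatedly:
  835^2282=205  835^2283=2486  835^2284=543  835^2285=2260  835^2286=137
  835^2287=628  835^2288=2621  835^2289=3424  835^2290=3096  835^2291=3826
  835^2292=1388
Found 1388 at exponent 2292.

2292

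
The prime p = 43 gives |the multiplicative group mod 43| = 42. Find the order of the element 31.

The order of 31 must divide p − 1 = 42 = 2 · 3 · 7.
Divisors: 1, 2, 3, 6, 7, 14, 21, 42.
Check each in increasing order: 31^1 ≡ 31;  31^2 ≡ 15;  31^3 ≡ 35;  31^6 ≡ 21;  31^7 ≡ 6;  31^14 ≡ 36;  31^21 ≡ 1.
Smallest exponent giving 1 is 21.

21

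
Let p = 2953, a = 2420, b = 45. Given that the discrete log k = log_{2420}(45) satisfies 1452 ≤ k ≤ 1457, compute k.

1453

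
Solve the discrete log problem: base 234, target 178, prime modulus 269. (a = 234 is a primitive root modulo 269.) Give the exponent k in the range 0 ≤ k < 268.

251

Baby-step giant-step with m = ceil(sqrt(268)) = 17.
Baby table (234^j mod 269 for j=0..16):
  0:1  1:234  2:149  3:165  4:143  5:106  6:56  7:192
  8:5  9:94  10:207  11:18  12:177  13:261  14:11  15:153
  16:25
Giant step factor: 234^(-17) ≡ 178 (mod 269).
Scan 178·178^i mod 269 for i = 0, 1, …:
  i=0: 178   i=1: 211   i=2: 167   i=3: 136
  i=4: 267   i=5: 182   i=6: 116   i=7: 204
  i=8: 266   i=9: 4     …   i=13: 6
  i=14: 261
Match at i=14, j=13: k = 14·17 + 13 = 251.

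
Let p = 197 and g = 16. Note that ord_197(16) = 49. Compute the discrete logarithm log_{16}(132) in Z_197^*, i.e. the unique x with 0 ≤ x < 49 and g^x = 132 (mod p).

Baby-step giant-step with m = ceil(sqrt(49)) = 7.
Baby table (16^j mod 197 for j=0..6):
  0:1  1:16  2:59  3:156  4:132  5:142  6:105
Giant step factor: 16^(-7) ≡ 36 (mod 197).
Scan 132·36^i mod 197 for i = 0, 1, …:
  i=0: 132
Match at i=0, j=4: x = 0·7 + 4 = 4.

4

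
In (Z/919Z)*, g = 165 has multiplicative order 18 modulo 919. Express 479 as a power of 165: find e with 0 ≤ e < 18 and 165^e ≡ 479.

17

Successive powers of 165 modulo 919:
  165^0=1  165^1=165  165^2=574  165^3=53  165^4=474  165^5=95
  165^6=52  165^7=309  165^8=440  165^9=918  165^10=754  165^11=345
  165^12=866  165^13=445  165^14=824  165^15=867  165^16=610  165^17=479
So 165^17 ≡ 479 (mod 919), giving e = 17.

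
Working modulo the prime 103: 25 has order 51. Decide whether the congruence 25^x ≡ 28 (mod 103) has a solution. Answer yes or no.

28 ∈ ⟨25⟩ iff 28^51 ≡ 1 (mod 103), since |⟨25⟩| = 51.
28^51 mod 103 = 1.
Since 1 = 1, 28 lies in the subgroup.

yes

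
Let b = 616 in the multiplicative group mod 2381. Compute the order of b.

The order of 616 must divide p − 1 = 2380 = 2^2 · 5 · 7 · 17.
Divisors: 1, 2, 4, 5, 7, 10, 14, 17, 20, 28, 34, 35, 68, 70, 85, 119, 140, 170, 238, 340, 476, 595, 1190, 2380.
Check each in increasing order: 616^1 ≡ 616;  616^2 ≡ 877;  616^4 ≡ 66;  616^5 ≡ 179;  616^7 ≡ 2218;  616^10 ≡ 1088;  616^14 ≡ 378;  616^17 ≡ 1231;  616^20 ≡ 387;  616^28 ≡ 24;  616^34 ≡ 1045;  616^35 ≡ 850;  616^68 ≡ 1527;  616^70 ≡ 1057;  616^85 ≡ 1128;  616^119 ≡ 165;  616^140 ≡ 560;  616^170 ≡ 930;  616^238 ≡ 1034;  616^340 ≡ 597;  616^476 ≡ 87;  616^595 ≡ 69;  616^1190 ≡ 2380;  616^2380 ≡ 1.
Smallest exponent giving 1 is 2380.

2380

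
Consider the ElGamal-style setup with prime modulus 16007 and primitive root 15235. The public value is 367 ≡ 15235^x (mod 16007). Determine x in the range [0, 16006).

Baby-step giant-step with m = ceil(sqrt(16006)) = 127.
Baby table (15235^j mod 16007 for j=0..126):
  0:1  1:15235  2:3725  3:5560  4:13563  5:13949  6:4083  7:1303
  8:2525  9:3554  10:9516  11:861  12:7602  13:5825  14:1067  15:8640
  16:4839  17:9930  18:1393  19:13080  20:2657  21:13699  22:4999  23:14466
  24:5134  25:6288  26:11792  27:4559  28:1992  29:14855  30:8959  31:14683
  32:13687  33:14263  34:1780  35:2442  36:3602  37:4474  38:3584  39:2363
  40:562  41:14332  42:12540  43:3355  44:3074  45:11915  46:5645  47:11971
  48:10434  49:12480  50:1654  51:3672  52:14462  53:8222  54:7395  55:5559
  56:14335  57:10224  58:14530  59:3747  60:4583  61:15478  62:8213  63:14343
  64:4048  65:12316  66:206  67:1038  68:15021  69:8863  70:8760  71:8241
  72:8734  73:12306  74:7926  75:11809  76:7442  77:1289  78:13333  79:15432
  80:11711  81:3063  82:4400  83:12691  84:14839  85:5304  86:3104  87:4762
  88:5346  89:2694  90:1142  91:14768  92:12095  93:10748  94:10177  95:2793
  96:4749  97:15382  98:2290  99:8897  100:14526  101:6835  102:5690  103:9245
  104:1982  105:6568  106:3723  107:7104  108:6113  109:2829  110:8971  111:5419
  112:10366  113:948  114:4466  115:9760  116:4577  117:4103  118:1870  119:12997
  120:2705  121:8657  122:7722  123:9227  124:15878  125:3546  126:15692
Giant step factor: 15235^(-127) ≡ 4331 (mod 16007).
Scan 367·4331^i mod 16007 for i = 0, 1, …:
  i=0: 367   i=1: 4784   i=2: 6446   i=3: 1418
  i=4: 10677   i=5: 13871   i=6: 1030   i=7: 10984
  i=8: 14907   i=9: 5986     …   i=21: 12992
  i=22: 3747
Match at i=22, j=59: x = 22·127 + 59 = 2853.

2853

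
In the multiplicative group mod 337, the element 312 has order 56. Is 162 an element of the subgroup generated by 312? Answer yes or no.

yes

162 ∈ ⟨312⟩ iff 162^56 ≡ 1 (mod 337), since |⟨312⟩| = 56.
162^56 mod 337 = 1.
Since 1 = 1, 162 lies in the subgroup.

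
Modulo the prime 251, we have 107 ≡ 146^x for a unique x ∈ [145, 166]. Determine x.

163

Compute 146^145 mod 251 = 246, then multiply by 146 repeatedly:
  146^145=246  146^146=23  146^147=95  146^148=65  146^149=203
  146^150=20  146^151=159  146^152=122  146^153=242  146^154=192
  146^155=171  146^156=117  146^157=14  146^158=36  146^159=236
  146^160=69  146^161=34  146^162=195  146^163=107
Found 107 at exponent 163.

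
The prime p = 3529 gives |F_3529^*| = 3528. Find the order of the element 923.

392

The order of 923 must divide p − 1 = 3528 = 2^3 · 3^2 · 7^2.
Divisors: 1, 2, 3, 4, 6, 7, 8, 9, 12, 14, 18, 21, 24, 28, 36, 42, 49, 56, 63, 72, 84, 98, 126, 147, 168, 196, 252, 294, 392, 441, 504, 588, 882, 1176, 1764, 3528.
Check each in increasing order: 923^1 ≡ 923;  923^2 ≡ 1440;  923^3 ≡ 2216;  923^4 ≡ 2077;  923^6 ≡ 1817;  923^7 ≡ 816;  923^8 ≡ 1491;  923^9 ≡ 3412;  923^12 ≡ 1874;  923^14 ≡ 2404;  923^18 ≡ 3102;  923^21 ≡ 3069;  923^24 ≡ 521;  923^28 ≡ 2243;  923^36 ≡ 2350;  923^42 ≡ 3389;  923^49 ≡ 2217;  923^56 ≡ 2224;  923^63 ≡ 878;  923^72 ≡ 3144;  923^84 ≡ 1955;  923^98 ≡ 2721;  923^126 ≡ 1562;  923^147 ≡ 1396;  923^168 ≡ 118;  923^196 ≡ 3528;  923^252 ≡ 1305;  923^294 ≡ 808;  923^392 ≡ 1.
Smallest exponent giving 1 is 392.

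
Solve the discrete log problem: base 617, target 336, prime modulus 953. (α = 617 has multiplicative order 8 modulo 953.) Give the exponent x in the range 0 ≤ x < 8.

Successive powers of 617 modulo 953:
  617^0=1  617^1=617  617^2=442  617^3=156  617^4=952  617^5=336
So 617^5 ≡ 336 (mod 953), giving x = 5.

5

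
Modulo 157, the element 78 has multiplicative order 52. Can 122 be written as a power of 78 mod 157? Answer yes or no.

122 ∈ ⟨78⟩ iff 122^52 ≡ 1 (mod 157), since |⟨78⟩| = 52.
122^52 mod 157 = 12.
Since 12 ≠ 1, 122 does not lie in the subgroup.

no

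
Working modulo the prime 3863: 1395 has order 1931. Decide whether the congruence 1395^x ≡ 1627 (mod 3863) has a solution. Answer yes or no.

1627 ∈ ⟨1395⟩ iff 1627^1931 ≡ 1 (mod 3863), since |⟨1395⟩| = 1931.
1627^1931 mod 3863 = 3862.
Since 3862 ≠ 1, 1627 does not lie in the subgroup.

no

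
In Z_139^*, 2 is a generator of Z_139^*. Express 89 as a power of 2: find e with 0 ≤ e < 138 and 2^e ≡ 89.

Baby-step giant-step with m = ceil(sqrt(138)) = 12.
Baby table (2^j mod 139 for j=0..11):
  0:1  1:2  2:4  3:8  4:16  5:32  6:64  7:128
  8:117  9:95  10:51  11:102
Giant step factor: 2^(-12) ≡ 77 (mod 139).
Scan 89·77^i mod 139 for i = 0, 1, …:
  i=0: 89   i=1: 42   i=2: 37   i=3: 69
  i=4: 31   i=5: 24   i=6: 41   i=7: 99
  i=8: 117
Match at i=8, j=8: e = 8·12 + 8 = 104.

104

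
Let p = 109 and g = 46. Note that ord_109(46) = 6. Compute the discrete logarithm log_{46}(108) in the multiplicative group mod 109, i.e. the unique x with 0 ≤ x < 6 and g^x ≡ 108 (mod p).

Successive powers of 46 modulo 109:
  46^0=1  46^1=46  46^2=45  46^3=108
So 46^3 ≡ 108 (mod 109), giving x = 3.

3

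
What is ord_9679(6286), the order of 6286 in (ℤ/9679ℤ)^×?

1613

The order of 6286 must divide p − 1 = 9678 = 2 · 3 · 1613.
Divisors: 1, 2, 3, 6, 1613, 3226, 4839, 9678.
Check each in increasing order: 6286^1 ≡ 6286;  6286^2 ≡ 4118;  6286^3 ≡ 4102;  6286^6 ≡ 4302;  6286^1613 ≡ 1.
Smallest exponent giving 1 is 1613.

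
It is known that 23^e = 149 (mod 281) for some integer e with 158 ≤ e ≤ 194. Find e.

Compute 23^158 mod 281 = 276, then multiply by 23 repeatedly:
  23^158=276  23^159=166  23^160=165  23^161=142  23^162=175
  23^163=91  23^164=126  23^165=88  23^166=57  23^167=187
  23^168=86  23^169=11  23^170=253  23^171=199  23^172=81
  23^173=177  23^174=137  23^175=60  23^176=256  23^177=268
  23^178=263  23^179=148  23^180=32  23^181=174  23^182=68
  23^183=159  23^184=4  23^185=92  23^186=149
Found 149 at exponent 186.

186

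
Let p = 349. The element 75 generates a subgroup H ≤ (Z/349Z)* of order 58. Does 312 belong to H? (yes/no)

312 ∈ ⟨75⟩ iff 312^58 ≡ 1 (mod 349), since |⟨75⟩| = 58.
312^58 mod 349 = 1.
Since 1 = 1, 312 lies in the subgroup.

yes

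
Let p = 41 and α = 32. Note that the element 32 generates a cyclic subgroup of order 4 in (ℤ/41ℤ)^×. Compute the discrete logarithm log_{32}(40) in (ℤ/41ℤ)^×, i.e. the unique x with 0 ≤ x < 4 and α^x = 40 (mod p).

Successive powers of 32 modulo 41:
  32^0=1  32^1=32  32^2=40
So 32^2 ≡ 40 (mod 41), giving x = 2.

2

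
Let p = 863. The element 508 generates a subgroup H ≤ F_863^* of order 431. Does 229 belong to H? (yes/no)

yes

229 ∈ ⟨508⟩ iff 229^431 ≡ 1 (mod 863), since |⟨508⟩| = 431.
229^431 mod 863 = 1.
Since 1 = 1, 229 lies in the subgroup.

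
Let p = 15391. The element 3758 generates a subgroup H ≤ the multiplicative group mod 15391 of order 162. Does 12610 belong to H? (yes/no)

no

12610 ∈ ⟨3758⟩ iff 12610^162 ≡ 1 (mod 15391), since |⟨3758⟩| = 162.
12610^162 mod 15391 = 12964.
Since 12964 ≠ 1, 12610 does not lie in the subgroup.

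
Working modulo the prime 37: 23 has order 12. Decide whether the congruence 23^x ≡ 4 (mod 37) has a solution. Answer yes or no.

no

4 ∈ ⟨23⟩ iff 4^12 ≡ 1 (mod 37), since |⟨23⟩| = 12.
4^12 mod 37 = 10.
Since 10 ≠ 1, 4 does not lie in the subgroup.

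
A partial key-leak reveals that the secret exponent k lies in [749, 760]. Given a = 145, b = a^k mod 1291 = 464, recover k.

749

Compute 145^749 mod 1291 = 464, then multiply by 145 repeatedly:
  145^749=464
Found 464 at exponent 749.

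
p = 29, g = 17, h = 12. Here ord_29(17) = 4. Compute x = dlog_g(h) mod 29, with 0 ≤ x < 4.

Successive powers of 17 modulo 29:
  17^0=1  17^1=17  17^2=28  17^3=12
So 17^3 ≡ 12 (mod 29), giving x = 3.

3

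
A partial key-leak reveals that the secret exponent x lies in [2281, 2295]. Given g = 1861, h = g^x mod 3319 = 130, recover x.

2284

Compute 1861^2281 mod 3319 = 707, then multiply by 1861 repeatedly:
  1861^2281=707  1861^2282=1403  1861^2283=2249  1861^2284=130
Found 130 at exponent 2284.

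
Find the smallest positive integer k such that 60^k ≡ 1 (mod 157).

156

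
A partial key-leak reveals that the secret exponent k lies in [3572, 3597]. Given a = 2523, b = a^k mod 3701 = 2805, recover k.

3592

Compute 2523^3572 mod 3701 = 569, then multiply by 2523 repeatedly:
  2523^3572=569  2523^3573=3300  2523^3574=2351  2523^3575=2571  2523^3576=2481
  2523^3577=1172  2523^3578=3558  2523^3579=1909  2523^3580=1406  2523^3581=1780
  2523^3582=1627  2523^3583=512  2523^3584=127  2523^3585=2135  2523^3586=1650
  2523^3587=3026  2523^3588=3136  2523^3589=3091  2523^3590=586  2523^3591=1779
  2523^3592=2805
Found 2805 at exponent 3592.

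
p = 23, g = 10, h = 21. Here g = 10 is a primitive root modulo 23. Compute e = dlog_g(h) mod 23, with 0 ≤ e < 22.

Successive powers of 10 modulo 23:
  10^0=1  10^1=10  10^2=8  10^3=11  10^4=18  10^5=19
  10^6=6  10^7=14  10^8=2  10^9=20  10^10=16  10^11=22
  10^12=13  10^13=15  10^14=12  10^15=5  10^16=4  10^17=17
  10^18=9  10^19=21
So 10^19 ≡ 21 (mod 23), giving e = 19.

19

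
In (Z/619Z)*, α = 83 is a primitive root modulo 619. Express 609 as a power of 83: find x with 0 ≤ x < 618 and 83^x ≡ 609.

Baby-step giant-step with m = ceil(sqrt(618)) = 25.
Baby table (83^j mod 619 for j=0..24):
  0:1  1:83  2:80  3:450  4:210  5:98  6:87  7:412
  8:151  9:153  10:319  11:479  12:141  13:561  14:138  15:312
  16:517  17:200  18:506  19:525  20:245  21:527  22:411  23:68
  24:73
Giant step factor: 83^(-25) ≡ 189 (mod 619).
Scan 609·189^i mod 619 for i = 0, 1, …:
  i=0: 609   i=1: 586   i=2: 572   i=3: 402
  i=4: 460   i=5: 280   i=6: 305   i=7: 78
  i=8: 505   i=9: 119     …   i=21: 363
  i=22: 517
Match at i=22, j=16: x = 22·25 + 16 = 566.

566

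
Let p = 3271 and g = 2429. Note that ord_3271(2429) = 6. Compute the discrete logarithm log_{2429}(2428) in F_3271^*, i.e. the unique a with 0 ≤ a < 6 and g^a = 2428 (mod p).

2

Successive powers of 2429 modulo 3271:
  2429^0=1  2429^1=2429  2429^2=2428
So 2429^2 ≡ 2428 (mod 3271), giving a = 2.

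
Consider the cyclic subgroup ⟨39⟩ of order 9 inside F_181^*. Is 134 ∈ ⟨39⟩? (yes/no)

no

⟨39⟩ has order 9; its elements mod 181 are {1, 39, 43, 48, 62, 65, 73, 80, 132}.
134 is not in this set.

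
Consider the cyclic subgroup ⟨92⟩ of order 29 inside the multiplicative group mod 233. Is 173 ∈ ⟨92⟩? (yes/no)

173 ∈ ⟨92⟩ iff 173^29 ≡ 1 (mod 233), since |⟨92⟩| = 29.
173^29 mod 233 = 144.
Since 144 ≠ 1, 173 does not lie in the subgroup.

no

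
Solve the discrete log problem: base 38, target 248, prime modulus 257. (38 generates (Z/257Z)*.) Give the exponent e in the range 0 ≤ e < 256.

Baby-step giant-step with m = ceil(sqrt(256)) = 16.
Baby table (38^j mod 257 for j=0..15):
  0:1  1:38  2:159  3:131  4:95  5:12  6:199  7:109
  8:30  9:112  10:144  11:75  12:23  13:103  14:59  15:186
Giant step factor: 38^(-16) ≡ 2 (mod 257).
Scan 248·2^i mod 257 for i = 0, 1, …:
  i=0: 248   i=1: 239   i=2: 221   i=3: 185
  i=4: 113   i=5: 226   i=6: 195   i=7: 133
  i=8: 9   i=9: 18   i=10: 36   i=11: 72
  i=12: 144
Match at i=12, j=10: e = 12·16 + 10 = 202.

202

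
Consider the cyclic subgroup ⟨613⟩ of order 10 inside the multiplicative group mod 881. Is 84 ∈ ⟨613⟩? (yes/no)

no

84 ∈ ⟨613⟩ iff 84^10 ≡ 1 (mod 881), since |⟨613⟩| = 10.
84^10 mod 881 = 171.
Since 171 ≠ 1, 84 does not lie in the subgroup.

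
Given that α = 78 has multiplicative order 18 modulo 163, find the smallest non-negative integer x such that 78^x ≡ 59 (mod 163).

3

Successive powers of 78 modulo 163:
  78^0=1  78^1=78  78^2=53  78^3=59
So 78^3 ≡ 59 (mod 163), giving x = 3.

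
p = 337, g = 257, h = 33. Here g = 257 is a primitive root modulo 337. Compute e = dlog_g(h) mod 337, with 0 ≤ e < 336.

269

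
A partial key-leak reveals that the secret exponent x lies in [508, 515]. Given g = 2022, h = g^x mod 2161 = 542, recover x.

513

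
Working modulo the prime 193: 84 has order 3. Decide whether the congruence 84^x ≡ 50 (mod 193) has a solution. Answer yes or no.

no

50 ∈ ⟨84⟩ iff 50^3 ≡ 1 (mod 193), since |⟨84⟩| = 3.
50^3 mod 193 = 129.
Since 129 ≠ 1, 50 does not lie in the subgroup.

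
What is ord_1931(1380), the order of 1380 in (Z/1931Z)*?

The order of 1380 must divide p − 1 = 1930 = 2 · 5 · 193.
Divisors: 1, 2, 5, 10, 193, 386, 965, 1930.
Check each in increasing order: 1380^1 ≡ 1380;  1380^2 ≡ 434;  1380^5 ≡ 1301;  1380^10 ≡ 1045;  1380^193 ≡ 1817;  1380^386 ≡ 1410;  1380^965 ≡ 1.
Smallest exponent giving 1 is 965.

965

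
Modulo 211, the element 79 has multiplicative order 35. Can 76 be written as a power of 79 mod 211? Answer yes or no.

76 ∈ ⟨79⟩ iff 76^35 ≡ 1 (mod 211), since |⟨79⟩| = 35.
76^35 mod 211 = 1.
Since 1 = 1, 76 lies in the subgroup.

yes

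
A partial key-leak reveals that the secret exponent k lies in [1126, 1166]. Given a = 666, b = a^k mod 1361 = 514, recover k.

Compute 666^1126 mod 1361 = 1227, then multiply by 666 repeatedly:
  666^1126=1227  666^1127=582  666^1128=1088  666^1129=556  666^1130=104
  666^1131=1214  666^1132=90  666^1133=56  666^1134=549  666^1135=886
  666^1136=763  666^1137=505  666^1138=163  666^1139=1039  666^1140=586
  666^1141=1030  666^1142=36  666^1143=839  666^1144=764  666^1145=1171
  666^1146=33  666^1147=202  666^1148=1154  666^1149=960  666^1150=1051
  666^1151=412  666^1152=831  666^1153=880  666^1154=850  666^1155=1285
  666^1156=1102  666^1157=353  666^1158=1006  666^1159=384  666^1160=1237
  666^1161=437  666^1162=1149  666^1163=352  666^1164=340  666^1165=514
Found 514 at exponent 1165.

1165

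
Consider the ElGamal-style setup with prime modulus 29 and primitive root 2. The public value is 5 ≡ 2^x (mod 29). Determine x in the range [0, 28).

22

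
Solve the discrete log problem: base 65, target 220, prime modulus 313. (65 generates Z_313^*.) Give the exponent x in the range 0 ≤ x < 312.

Baby-step giant-step with m = ceil(sqrt(312)) = 18.
Baby table (65^j mod 313 for j=0..17):
  0:1  1:65  2:156  3:124  4:235  5:251  6:39  7:31
  8:137  9:141  10:88  11:86  12:269  13:270  14:22  15:178
  16:302  17:224
Giant step factor: 65^(-18) ≡ 114 (mod 313).
Scan 220·114^i mod 313 for i = 0, 1, …:
  i=0: 220   i=1: 40   i=2: 178
Match at i=2, j=15: x = 2·18 + 15 = 51.

51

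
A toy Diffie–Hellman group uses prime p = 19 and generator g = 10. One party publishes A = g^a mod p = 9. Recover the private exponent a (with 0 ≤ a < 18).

Successive powers of 10 modulo 19:
  10^0=1  10^1=10  10^2=5  10^3=12  10^4=6  10^5=3
  10^6=11  10^7=15  10^8=17  10^9=18  10^10=9
So 10^10 ≡ 9 (mod 19), giving a = 10.

10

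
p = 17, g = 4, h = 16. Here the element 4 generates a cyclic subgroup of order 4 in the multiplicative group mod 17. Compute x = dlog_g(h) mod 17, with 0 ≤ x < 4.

2

Successive powers of 4 modulo 17:
  4^0=1  4^1=4  4^2=16
So 4^2 ≡ 16 (mod 17), giving x = 2.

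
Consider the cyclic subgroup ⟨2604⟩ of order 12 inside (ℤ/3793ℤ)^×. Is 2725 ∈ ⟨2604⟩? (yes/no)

⟨2604⟩ has order 12; its elements mod 3793 are {1, 386, 803, 1068, 1069, 1189, 2604, 2724, 2725, 2990, 3407, 3792}.
2725 is in this set.

yes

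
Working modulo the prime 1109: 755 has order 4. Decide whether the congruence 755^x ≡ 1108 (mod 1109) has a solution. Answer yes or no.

yes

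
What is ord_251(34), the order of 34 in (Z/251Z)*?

250

The order of 34 must divide p − 1 = 250 = 2 · 5^3.
Divisors: 1, 2, 5, 10, 25, 50, 125, 250.
Check each in increasing order: 34^1 ≡ 34;  34^2 ≡ 152;  34^5 ≡ 157;  34^10 ≡ 51;  34^25 ≡ 231;  34^50 ≡ 149;  34^125 ≡ 250;  34^250 ≡ 1.
Smallest exponent giving 1 is 250.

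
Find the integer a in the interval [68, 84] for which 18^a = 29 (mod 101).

Compute 18^68 mod 101 = 97, then multiply by 18 repeatedly:
  18^68=97  18^69=29
Found 29 at exponent 69.

69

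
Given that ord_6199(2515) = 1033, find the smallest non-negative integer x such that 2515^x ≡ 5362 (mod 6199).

763

Baby-step giant-step with m = ceil(sqrt(1033)) = 33.
Baby table (2515^j mod 6199 for j=0..32):
  0:1  1:2515  2:2245  3:5085  4:238  5:3466  6:1196  7:1425
  8:853  9:441  10:5693  11:4404  12:4646  13:5774  14:3552  15:521
  16:2326  17:4233  18:2312  19:18  20:1877  21:3216  22:4744  23:4284
  24:398  25:2931  26:854  27:2956  28:1739  29:3290  30:4884  31:3041
  32:4748
Giant step factor: 2515^(-33) ≡ 5100 (mod 6199).
Scan 5362·5100^i mod 6199 for i = 0, 1, …:
  i=0: 5362   i=1: 2411   i=2: 3483   i=3: 3165
  i=4: 5503   i=5: 2427   i=6: 4496   i=7: 5698
  i=8: 5087   i=9: 885     …   i=22: 4422
  i=23: 238
Match at i=23, j=4: x = 23·33 + 4 = 763.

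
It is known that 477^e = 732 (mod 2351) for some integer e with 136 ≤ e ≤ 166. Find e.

163

Compute 477^136 mod 2351 = 1887, then multiply by 477 repeatedly:
  477^136=1887  477^137=2017  477^138=550  477^139=1389  477^140=1922
  477^141=2255  477^142=1228  477^143=357  477^144=1017  477^145=803
  477^146=2169  477^147=173  477^148=236  477^149=2075  477^150=4
  477^151=1908  477^152=279  477^153=1427  477^154=1240  477^155=1379
  477^156=1854  477^157=382  477^158=1187  477^159=1959  477^160=1096
  477^161=870  477^162=1214  477^163=732
Found 732 at exponent 163.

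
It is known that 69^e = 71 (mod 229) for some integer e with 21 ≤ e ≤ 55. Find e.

46

Compute 69^21 mod 229 = 177, then multiply by 69 repeatedly:
  69^21=177  69^22=76  69^23=206  69^24=16  69^25=188
  69^26=148  69^27=136  69^28=224  69^29=113  69^30=11
  69^31=72  69^32=159  69^33=208  69^34=154  69^35=92
  69^36=165  69^37=164  69^38=95  69^39=143  69^40=20
  69^41=6  69^42=185  69^43=170  69^44=51  69^45=84
  69^46=71
Found 71 at exponent 46.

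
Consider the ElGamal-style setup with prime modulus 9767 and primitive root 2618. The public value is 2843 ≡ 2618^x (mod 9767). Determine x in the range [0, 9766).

2728

Baby-step giant-step with m = ceil(sqrt(9766)) = 99.
Baby table (2618^j mod 9767 for j=0..98):
  0:1  1:2618  2:7257  3:2011  4:385  5:1929  6:583  7:2642
  8:1720  9:373  10:9581  11:1402  12:7811  13:6867  14:6526  15:2585
  16:8766  17:6705  18:2391  19:8758  20:5295  21:2937  22:2437  23:2215
  24:7039  25:7540  26:613  27:3046  28:4556  29:2101  30:1597  31:670
  32:5767  33:7991  34:9291  35:4008  36:3186  37:9697  38:2313  39:9661
  40:5735  41:2351  42:1708  43:8025  44:633  45:6571  46:3191  47:3253
  48:9297  49:182  50:7660  51:2229  52:4623  53:1701  54:9233  55:8436
  56:2261  57:496  58:9284  59:5216  60:1222  61:5387  62:9385  63:5925
  64:1654  65:3391  66:9202  67:5414  68:1935  69:6524  70:7116  71:4019
  72:2683  73:1621  74:4900  75:4129  76:7420  77:8764  78:1469  79:7411
  80:4736  81:4525  82:8846  83:1271  84:6698  85:3599  86:6794  87:985
  88:242  89:8468  90:7901  91:8079  92:5267  93:7769  94:4348  95:4509
  96:6026  97:2363  98:3823
Giant step factor: 2618^(-99) ≡ 5938 (mod 9767).
Scan 2843·5938^i mod 9767 for i = 0, 1, …:
  i=0: 2843   i=1: 4358   i=2: 5021   i=3: 5814
  i=4: 6954   i=5: 7743   i=6: 4665   i=7: 1558
  i=8: 2055   i=9: 3607     …   i=26: 8
  i=27: 8436
Match at i=27, j=55: x = 27·99 + 55 = 2728.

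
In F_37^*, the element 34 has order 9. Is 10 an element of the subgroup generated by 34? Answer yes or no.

yes

10 ∈ ⟨34⟩ iff 10^9 ≡ 1 (mod 37), since |⟨34⟩| = 9.
10^9 mod 37 = 1.
Since 1 = 1, 10 lies in the subgroup.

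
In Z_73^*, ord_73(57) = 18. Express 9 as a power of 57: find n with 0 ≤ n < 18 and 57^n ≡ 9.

15

Successive powers of 57 modulo 73:
  57^0=1  57^1=57  57^2=37  57^3=65  57^4=55  57^5=69
  57^6=64  57^7=71  57^8=32  57^9=72  57^10=16  57^11=36
  57^12=8  57^13=18  57^14=4  57^15=9
So 57^15 ≡ 9 (mod 73), giving n = 15.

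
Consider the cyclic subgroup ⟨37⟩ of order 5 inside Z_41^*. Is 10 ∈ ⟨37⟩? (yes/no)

yes

⟨37⟩ has order 5; its elements mod 41 are {1, 10, 16, 18, 37}.
10 is in this set.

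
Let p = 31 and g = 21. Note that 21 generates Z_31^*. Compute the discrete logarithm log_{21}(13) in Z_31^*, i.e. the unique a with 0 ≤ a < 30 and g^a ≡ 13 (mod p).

19

Successive powers of 21 modulo 31:
  21^0=1  21^1=21  21^2=7  21^3=23  21^4=18  21^5=6
  21^6=2  21^7=11  21^8=14  21^9=15  21^10=5  21^11=12
  21^12=4  21^13=22  21^14=28  21^15=30  21^16=10  21^17=24
  21^18=8  21^19=13
So 21^19 ≡ 13 (mod 31), giving a = 19.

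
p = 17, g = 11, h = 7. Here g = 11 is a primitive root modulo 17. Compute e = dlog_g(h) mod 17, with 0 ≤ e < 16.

Successive powers of 11 modulo 17:
  11^0=1  11^1=11  11^2=2  11^3=5  11^4=4  11^5=10
  11^6=8  11^7=3  11^8=16  11^9=6  11^10=15  11^11=12
  11^12=13  11^13=7
So 11^13 ≡ 7 (mod 17), giving e = 13.

13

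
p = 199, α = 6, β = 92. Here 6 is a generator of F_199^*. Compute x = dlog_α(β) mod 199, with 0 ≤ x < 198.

Baby-step giant-step with m = ceil(sqrt(198)) = 15.
Baby table (6^j mod 199 for j=0..14):
  0:1  1:6  2:36  3:17  4:102  5:15  6:90  7:142
  8:56  9:137  10:26  11:156  12:140  13:44  14:65
Giant step factor: 6^(-15) ≡ 174 (mod 199).
Scan 92·174^i mod 199 for i = 0, 1, …:
  i=0: 92   i=1: 88   i=2: 188   i=3: 76
  i=4: 90
Match at i=4, j=6: x = 4·15 + 6 = 66.

66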